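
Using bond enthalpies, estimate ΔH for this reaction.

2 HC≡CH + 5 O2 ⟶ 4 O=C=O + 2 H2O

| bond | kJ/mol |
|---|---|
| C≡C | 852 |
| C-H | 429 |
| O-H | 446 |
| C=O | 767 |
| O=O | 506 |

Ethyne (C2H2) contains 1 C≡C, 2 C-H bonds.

Bonds broken (reactants):
  C≡C: 2 × 852 = 1704
  C-H: 4 × 429 = 1716
  O=O: 5 × 506 = 2530
  Σ(broken) = 5950 kJ
Bonds formed (products):
  C=O: 8 × 767 = 6136
  O-H: 4 × 446 = 1784
  Σ(formed) = 7920 kJ
ΔH = Σ(broken) − Σ(formed) = 5950 − 7920 = −1970 kJ

ΔH ≈ −1970 kJ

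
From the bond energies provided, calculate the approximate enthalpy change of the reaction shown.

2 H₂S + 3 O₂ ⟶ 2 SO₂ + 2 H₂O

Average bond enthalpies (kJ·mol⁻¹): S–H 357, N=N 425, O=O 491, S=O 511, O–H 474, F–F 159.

ΔH ≈ −1039 kJ

Bonds broken (reactants):
  O=O: 3 × 491 = 1473
  S–H: 4 × 357 = 1428
  Σ(broken) = 2901 kJ
Bonds formed (products):
  O–H: 4 × 474 = 1896
  S=O: 4 × 511 = 2044
  Σ(formed) = 3940 kJ
ΔH = Σ(broken) − Σ(formed) = 2901 − 3940 = −1039 kJ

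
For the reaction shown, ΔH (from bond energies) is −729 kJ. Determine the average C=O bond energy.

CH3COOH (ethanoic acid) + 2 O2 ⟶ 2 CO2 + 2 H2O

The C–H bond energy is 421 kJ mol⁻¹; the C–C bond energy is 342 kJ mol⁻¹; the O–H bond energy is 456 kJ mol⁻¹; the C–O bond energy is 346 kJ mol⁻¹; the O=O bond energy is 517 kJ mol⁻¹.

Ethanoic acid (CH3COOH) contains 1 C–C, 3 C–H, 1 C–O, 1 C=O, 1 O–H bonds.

D(C=O) ≈ 782 kJ/mol

Let D be the C=O bond energy.
Σ(broken) = 1×342 + 3×421 + 1×346 + 1×D + 1×456 + 2×517 = 3441 + D
Σ(formed) = 4×D + 4×456 = 1824 + 4D
ΔH = Σ(broken) − Σ(formed) = (3441 + D) − (1824 + 4D) = +1617 − 3D
Setting this equal to −729 kJ gives 3D = 2346, so D = 782 kJ/mol.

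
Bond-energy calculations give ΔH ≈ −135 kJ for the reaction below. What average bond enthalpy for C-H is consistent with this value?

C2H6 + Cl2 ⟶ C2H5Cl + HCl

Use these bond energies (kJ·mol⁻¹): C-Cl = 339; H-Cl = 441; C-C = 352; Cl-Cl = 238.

D(C-H) ≈ 407 kJ/mol

Let D be the C-H bond energy.
Σ(broken) = 1×352 + 6×D + 1×238 = 590 + 6D
Σ(formed) = 1×352 + 1×339 + 5×D + 1×441 = 1132 + 5D
ΔH = Σ(broken) − Σ(formed) = (590 + 6D) − (1132 + 5D) = −542 + D
Setting this equal to −135 kJ gives D = 407 kJ/mol.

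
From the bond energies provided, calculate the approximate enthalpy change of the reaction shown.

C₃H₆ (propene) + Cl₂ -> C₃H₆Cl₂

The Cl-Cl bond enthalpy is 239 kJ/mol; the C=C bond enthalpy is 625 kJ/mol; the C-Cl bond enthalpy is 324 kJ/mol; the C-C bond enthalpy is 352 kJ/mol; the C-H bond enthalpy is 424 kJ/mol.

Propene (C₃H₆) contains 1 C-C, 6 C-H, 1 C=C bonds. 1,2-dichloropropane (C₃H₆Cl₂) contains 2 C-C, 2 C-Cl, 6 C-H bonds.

ΔH ≈ −136 kJ

Bonds broken (reactants):
  C-C: 1 × 352 = 352
  C-H: 6 × 424 = 2544
  C=C: 1 × 625 = 625
  Cl-Cl: 1 × 239 = 239
  Σ(broken) = 3760 kJ
Bonds formed (products):
  C-C: 2 × 352 = 704
  C-Cl: 2 × 324 = 648
  C-H: 6 × 424 = 2544
  Σ(formed) = 3896 kJ
ΔH = Σ(broken) − Σ(formed) = 3760 − 3896 = −136 kJ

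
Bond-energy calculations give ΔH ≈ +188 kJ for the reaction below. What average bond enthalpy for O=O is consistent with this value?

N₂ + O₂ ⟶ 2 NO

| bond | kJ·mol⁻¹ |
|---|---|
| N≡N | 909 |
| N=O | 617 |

Let D be the O=O bond energy.
Σ(broken) = 1×909 + 1×D = 909 + D
Σ(formed) = 2×617 = 1234
ΔH = Σ(broken) − Σ(formed) = (909 + D) − (1234) = −325 + D
Setting this equal to +188 kJ gives D = 513 kJ/mol.

D(O=O) ≈ 513 kJ/mol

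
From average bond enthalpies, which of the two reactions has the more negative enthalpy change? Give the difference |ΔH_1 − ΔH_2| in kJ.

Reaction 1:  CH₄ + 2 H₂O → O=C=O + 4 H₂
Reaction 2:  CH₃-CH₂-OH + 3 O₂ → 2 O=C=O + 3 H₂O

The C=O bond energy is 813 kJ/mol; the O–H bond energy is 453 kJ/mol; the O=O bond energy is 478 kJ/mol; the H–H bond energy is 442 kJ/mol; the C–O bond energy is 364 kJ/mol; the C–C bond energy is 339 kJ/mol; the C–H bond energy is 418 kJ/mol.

Reaction 2, by 1380 kJ

Reaction 1:
  Bonds broken (reactants):
    C–H: 4 × 418 = 1672
    O–H: 4 × 453 = 1812
    Σ(broken) = 3484 kJ
  Bonds formed (products):
    C=O: 2 × 813 = 1626
    H–H: 4 × 442 = 1768
    Σ(formed) = 3394 kJ
  ΔH_1 = 3484 − 3394 = +90 kJ
Reaction 2:
  Bonds broken (reactants):
    C–C: 1 × 339 = 339
    C–H: 5 × 418 = 2090
    C–O: 1 × 364 = 364
    O–H: 1 × 453 = 453
    O=O: 3 × 478 = 1434
    Σ(broken) = 4680 kJ
  Bonds formed (products):
    C=O: 4 × 813 = 3252
    O–H: 6 × 453 = 2718
    Σ(formed) = 5970 kJ
  ΔH_2 = 4680 − 5970 = −1290 kJ
ΔH_1 − ΔH_2 = +1380 kJ, so reaction 2 has the more negative ΔH; |ΔH_1 − ΔH_2| = 1380 kJ.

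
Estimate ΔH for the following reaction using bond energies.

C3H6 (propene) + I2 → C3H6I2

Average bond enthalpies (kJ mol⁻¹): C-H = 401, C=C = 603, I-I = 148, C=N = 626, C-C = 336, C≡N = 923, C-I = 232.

Bonds broken (reactants):
  C-C: 1 × 336 = 336
  C-H: 6 × 401 = 2406
  C=C: 1 × 603 = 603
  I-I: 1 × 148 = 148
  Σ(broken) = 3493 kJ
Bonds formed (products):
  C-C: 2 × 336 = 672
  C-H: 6 × 401 = 2406
  C-I: 2 × 232 = 464
  Σ(formed) = 3542 kJ
ΔH = Σ(broken) − Σ(formed) = 3493 − 3542 = −49 kJ

ΔH ≈ −49 kJ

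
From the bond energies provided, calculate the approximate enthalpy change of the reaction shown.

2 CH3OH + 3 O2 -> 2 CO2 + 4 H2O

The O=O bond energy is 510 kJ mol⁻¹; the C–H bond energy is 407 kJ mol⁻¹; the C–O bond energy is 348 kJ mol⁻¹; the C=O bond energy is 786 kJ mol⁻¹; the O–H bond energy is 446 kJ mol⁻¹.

Bonds broken (reactants):
  C–H: 6 × 407 = 2442
  C–O: 2 × 348 = 696
  O–H: 2 × 446 = 892
  O=O: 3 × 510 = 1530
  Σ(broken) = 5560 kJ
Bonds formed (products):
  C=O: 4 × 786 = 3144
  O–H: 8 × 446 = 3568
  Σ(formed) = 6712 kJ
ΔH = Σ(broken) − Σ(formed) = 5560 − 6712 = −1152 kJ

ΔH ≈ −1152 kJ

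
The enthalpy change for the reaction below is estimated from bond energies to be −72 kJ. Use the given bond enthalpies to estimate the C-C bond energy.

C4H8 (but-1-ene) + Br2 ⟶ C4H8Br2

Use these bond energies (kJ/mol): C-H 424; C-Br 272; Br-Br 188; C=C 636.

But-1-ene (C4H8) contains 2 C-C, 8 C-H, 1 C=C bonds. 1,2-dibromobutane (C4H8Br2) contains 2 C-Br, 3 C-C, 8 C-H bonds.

Let D be the C-C bond energy.
Σ(broken) = 1×188 + 2×D + 8×424 + 1×636 = 4216 + 2D
Σ(formed) = 2×272 + 3×D + 8×424 = 3936 + 3D
ΔH = Σ(broken) − Σ(formed) = (4216 + 2D) − (3936 + 3D) = +280 − D
Setting this equal to −72 kJ gives D = 352 kJ/mol.

D(C-C) ≈ 352 kJ/mol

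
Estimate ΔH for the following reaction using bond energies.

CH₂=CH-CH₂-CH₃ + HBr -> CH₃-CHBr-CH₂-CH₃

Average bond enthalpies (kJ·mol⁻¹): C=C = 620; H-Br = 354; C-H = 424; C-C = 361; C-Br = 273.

Bonds broken (reactants):
  C-C: 2 × 361 = 722
  C-H: 8 × 424 = 3392
  C=C: 1 × 620 = 620
  H-Br: 1 × 354 = 354
  Σ(broken) = 5088 kJ
Bonds formed (products):
  C-Br: 1 × 273 = 273
  C-C: 3 × 361 = 1083
  C-H: 9 × 424 = 3816
  Σ(formed) = 5172 kJ
ΔH = Σ(broken) − Σ(formed) = 5088 − 5172 = −84 kJ

ΔH ≈ −84 kJ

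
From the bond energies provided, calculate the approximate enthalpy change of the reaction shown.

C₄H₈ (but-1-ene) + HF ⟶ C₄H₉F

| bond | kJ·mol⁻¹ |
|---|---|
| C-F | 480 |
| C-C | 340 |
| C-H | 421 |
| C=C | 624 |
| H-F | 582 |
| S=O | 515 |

Bonds broken (reactants):
  C-C: 2 × 340 = 680
  C-H: 8 × 421 = 3368
  C=C: 1 × 624 = 624
  H-F: 1 × 582 = 582
  Σ(broken) = 5254 kJ
Bonds formed (products):
  C-C: 3 × 340 = 1020
  C-F: 1 × 480 = 480
  C-H: 9 × 421 = 3789
  Σ(formed) = 5289 kJ
ΔH = Σ(broken) − Σ(formed) = 5254 − 5289 = −35 kJ

ΔH ≈ −35 kJ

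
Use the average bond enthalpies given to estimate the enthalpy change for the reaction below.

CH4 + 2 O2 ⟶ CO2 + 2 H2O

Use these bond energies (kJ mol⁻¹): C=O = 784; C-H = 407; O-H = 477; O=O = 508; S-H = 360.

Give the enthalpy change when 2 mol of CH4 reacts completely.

ΔH = −1664 kJ

Bonds broken (reactants):
  C-H: 4 × 407 = 1628
  O=O: 2 × 508 = 1016
  Σ(broken) = 2644 kJ
Bonds formed (products):
  C=O: 2 × 784 = 1568
  O-H: 4 × 477 = 1908
  Σ(formed) = 3476 kJ
ΔH = Σ(broken) − Σ(formed) = 2644 − 3476 = −832 kJ
For 2× the reaction as written: 2 × (−832) = −1664 kJ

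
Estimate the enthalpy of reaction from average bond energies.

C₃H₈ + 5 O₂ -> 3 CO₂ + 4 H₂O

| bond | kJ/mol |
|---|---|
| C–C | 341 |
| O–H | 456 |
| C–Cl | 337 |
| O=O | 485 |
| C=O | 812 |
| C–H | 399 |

Bonds broken (reactants):
  C–C: 2 × 341 = 682
  C–H: 8 × 399 = 3192
  O=O: 5 × 485 = 2425
  Σ(broken) = 6299 kJ
Bonds formed (products):
  C=O: 6 × 812 = 4872
  O–H: 8 × 456 = 3648
  Σ(formed) = 8520 kJ
ΔH = Σ(broken) − Σ(formed) = 6299 − 8520 = −2221 kJ

ΔH ≈ −2221 kJ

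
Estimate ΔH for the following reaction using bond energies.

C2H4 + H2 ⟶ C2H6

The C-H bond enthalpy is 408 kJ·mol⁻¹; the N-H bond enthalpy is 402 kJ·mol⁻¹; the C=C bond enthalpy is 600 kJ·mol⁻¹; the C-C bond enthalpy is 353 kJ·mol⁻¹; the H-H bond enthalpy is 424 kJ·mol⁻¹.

ΔH ≈ −145 kJ

Bonds broken (reactants):
  C-H: 4 × 408 = 1632
  C=C: 1 × 600 = 600
  H-H: 1 × 424 = 424
  Σ(broken) = 2656 kJ
Bonds formed (products):
  C-C: 1 × 353 = 353
  C-H: 6 × 408 = 2448
  Σ(formed) = 2801 kJ
ΔH = Σ(broken) − Σ(formed) = 2656 − 2801 = −145 kJ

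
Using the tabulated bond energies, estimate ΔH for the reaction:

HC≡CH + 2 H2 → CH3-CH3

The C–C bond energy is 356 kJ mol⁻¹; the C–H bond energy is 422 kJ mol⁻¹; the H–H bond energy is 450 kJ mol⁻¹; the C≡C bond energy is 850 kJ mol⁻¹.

ΔH ≈ −294 kJ

Bonds broken (reactants):
  C≡C: 1 × 850 = 850
  C–H: 2 × 422 = 844
  H–H: 2 × 450 = 900
  Σ(broken) = 2594 kJ
Bonds formed (products):
  C–C: 1 × 356 = 356
  C–H: 6 × 422 = 2532
  Σ(formed) = 2888 kJ
ΔH = Σ(broken) − Σ(formed) = 2594 − 2888 = −294 kJ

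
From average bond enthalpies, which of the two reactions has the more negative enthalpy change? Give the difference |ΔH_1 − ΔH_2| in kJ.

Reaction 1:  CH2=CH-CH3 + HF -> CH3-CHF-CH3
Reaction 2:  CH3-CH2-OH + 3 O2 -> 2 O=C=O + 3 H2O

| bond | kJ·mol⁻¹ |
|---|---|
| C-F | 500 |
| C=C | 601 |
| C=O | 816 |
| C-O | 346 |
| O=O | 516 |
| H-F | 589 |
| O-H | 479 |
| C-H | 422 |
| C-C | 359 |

Reaction 1:
  Bonds broken (reactants):
    C-C: 1 × 359 = 359
    C-H: 6 × 422 = 2532
    C=C: 1 × 601 = 601
    H-F: 1 × 589 = 589
    Σ(broken) = 4081 kJ
  Bonds formed (products):
    C-C: 2 × 359 = 718
    C-F: 1 × 500 = 500
    C-H: 7 × 422 = 2954
    Σ(formed) = 4172 kJ
  ΔH_1 = 4081 − 4172 = −91 kJ
Reaction 2:
  Bonds broken (reactants):
    C-C: 1 × 359 = 359
    C-H: 5 × 422 = 2110
    C-O: 1 × 346 = 346
    O-H: 1 × 479 = 479
    O=O: 3 × 516 = 1548
    Σ(broken) = 4842 kJ
  Bonds formed (products):
    C=O: 4 × 816 = 3264
    O-H: 6 × 479 = 2874
    Σ(formed) = 6138 kJ
  ΔH_2 = 4842 − 6138 = −1296 kJ
ΔH_1 − ΔH_2 = +1205 kJ, so reaction 2 has the more negative ΔH; |ΔH_1 − ΔH_2| = 1205 kJ.

Reaction 2, by 1205 kJ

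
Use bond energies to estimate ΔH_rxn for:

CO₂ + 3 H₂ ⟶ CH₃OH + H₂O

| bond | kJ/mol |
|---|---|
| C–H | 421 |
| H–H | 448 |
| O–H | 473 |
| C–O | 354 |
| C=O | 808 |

ΔH ≈ −76 kJ

Bonds broken (reactants):
  C=O: 2 × 808 = 1616
  H–H: 3 × 448 = 1344
  Σ(broken) = 2960 kJ
Bonds formed (products):
  C–H: 3 × 421 = 1263
  C–O: 1 × 354 = 354
  O–H: 3 × 473 = 1419
  Σ(formed) = 3036 kJ
ΔH = Σ(broken) − Σ(formed) = 2960 − 3036 = −76 kJ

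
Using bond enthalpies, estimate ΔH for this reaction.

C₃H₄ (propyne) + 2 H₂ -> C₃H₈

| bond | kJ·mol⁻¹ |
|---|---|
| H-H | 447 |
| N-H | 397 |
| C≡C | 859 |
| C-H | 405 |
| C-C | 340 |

Bonds broken (reactants):
  C≡C: 1 × 859 = 859
  C-C: 1 × 340 = 340
  C-H: 4 × 405 = 1620
  H-H: 2 × 447 = 894
  Σ(broken) = 3713 kJ
Bonds formed (products):
  C-C: 2 × 340 = 680
  C-H: 8 × 405 = 3240
  Σ(formed) = 3920 kJ
ΔH = Σ(broken) − Σ(formed) = 3713 − 3920 = −207 kJ

ΔH ≈ −207 kJ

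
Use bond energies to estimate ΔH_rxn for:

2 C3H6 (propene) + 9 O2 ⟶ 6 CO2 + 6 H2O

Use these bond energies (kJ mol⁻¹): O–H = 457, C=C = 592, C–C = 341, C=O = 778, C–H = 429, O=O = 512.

ΔH ≈ −3198 kJ

Bonds broken (reactants):
  C–C: 2 × 341 = 682
  C–H: 12 × 429 = 5148
  C=C: 2 × 592 = 1184
  O=O: 9 × 512 = 4608
  Σ(broken) = 11622 kJ
Bonds formed (products):
  C=O: 12 × 778 = 9336
  O–H: 12 × 457 = 5484
  Σ(formed) = 14820 kJ
ΔH = Σ(broken) − Σ(formed) = 11622 − 14820 = −3198 kJ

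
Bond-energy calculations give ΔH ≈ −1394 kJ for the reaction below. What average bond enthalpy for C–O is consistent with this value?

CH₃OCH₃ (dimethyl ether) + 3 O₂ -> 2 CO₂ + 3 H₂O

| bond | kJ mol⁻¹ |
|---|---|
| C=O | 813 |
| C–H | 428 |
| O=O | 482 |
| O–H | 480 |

D(C–O) ≈ 362 kJ/mol

Let D be the C–O bond energy.
Σ(broken) = 6×428 + 2×D + 3×482 = 4014 + 2D
Σ(formed) = 4×813 + 6×480 = 6132
ΔH = Σ(broken) − Σ(formed) = (4014 + 2D) − (6132) = −2118 + 2D
Setting this equal to −1394 kJ gives 2D = 724, so D = 362 kJ/mol.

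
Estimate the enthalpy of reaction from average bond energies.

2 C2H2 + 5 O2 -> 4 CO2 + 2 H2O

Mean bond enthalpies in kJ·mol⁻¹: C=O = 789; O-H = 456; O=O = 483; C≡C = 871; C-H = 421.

Bonds broken (reactants):
  C≡C: 2 × 871 = 1742
  C-H: 4 × 421 = 1684
  O=O: 5 × 483 = 2415
  Σ(broken) = 5841 kJ
Bonds formed (products):
  C=O: 8 × 789 = 6312
  O-H: 4 × 456 = 1824
  Σ(formed) = 8136 kJ
ΔH = Σ(broken) − Σ(formed) = 5841 − 8136 = −2295 kJ

ΔH ≈ −2295 kJ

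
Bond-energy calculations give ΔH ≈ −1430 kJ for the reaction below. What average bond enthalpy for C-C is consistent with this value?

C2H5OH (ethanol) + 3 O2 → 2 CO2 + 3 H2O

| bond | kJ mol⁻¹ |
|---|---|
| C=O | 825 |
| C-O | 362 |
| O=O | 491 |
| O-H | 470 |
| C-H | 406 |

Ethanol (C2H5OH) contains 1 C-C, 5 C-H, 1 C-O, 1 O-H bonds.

D(C-C) ≈ 355 kJ/mol

Let D be the C-C bond energy.
Σ(broken) = 1×D + 5×406 + 1×362 + 1×470 + 3×491 = 4335 + D
Σ(formed) = 4×825 + 6×470 = 6120
ΔH = Σ(broken) − Σ(formed) = (4335 + D) − (6120) = −1785 + D
Setting this equal to −1430 kJ gives D = 355 kJ/mol.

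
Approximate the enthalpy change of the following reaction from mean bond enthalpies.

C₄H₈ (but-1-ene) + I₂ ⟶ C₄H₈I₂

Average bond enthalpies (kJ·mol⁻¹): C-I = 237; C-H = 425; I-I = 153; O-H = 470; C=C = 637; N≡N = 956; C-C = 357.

ΔH ≈ −41 kJ

Bonds broken (reactants):
  C-C: 2 × 357 = 714
  C-H: 8 × 425 = 3400
  C=C: 1 × 637 = 637
  I-I: 1 × 153 = 153
  Σ(broken) = 4904 kJ
Bonds formed (products):
  C-C: 3 × 357 = 1071
  C-H: 8 × 425 = 3400
  C-I: 2 × 237 = 474
  Σ(formed) = 4945 kJ
ΔH = Σ(broken) − Σ(formed) = 4904 − 4945 = −41 kJ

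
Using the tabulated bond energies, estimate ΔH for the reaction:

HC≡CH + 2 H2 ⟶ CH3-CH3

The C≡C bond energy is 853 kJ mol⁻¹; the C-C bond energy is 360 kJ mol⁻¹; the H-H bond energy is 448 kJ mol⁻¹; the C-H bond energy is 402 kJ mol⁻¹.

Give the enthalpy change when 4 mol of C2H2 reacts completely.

Bonds broken (reactants):
  C≡C: 1 × 853 = 853
  C-H: 2 × 402 = 804
  H-H: 2 × 448 = 896
  Σ(broken) = 2553 kJ
Bonds formed (products):
  C-C: 1 × 360 = 360
  C-H: 6 × 402 = 2412
  Σ(formed) = 2772 kJ
ΔH = Σ(broken) − Σ(formed) = 2553 − 2772 = −219 kJ
For 4× the reaction as written: 4 × (−219) = −876 kJ

ΔH = −876 kJ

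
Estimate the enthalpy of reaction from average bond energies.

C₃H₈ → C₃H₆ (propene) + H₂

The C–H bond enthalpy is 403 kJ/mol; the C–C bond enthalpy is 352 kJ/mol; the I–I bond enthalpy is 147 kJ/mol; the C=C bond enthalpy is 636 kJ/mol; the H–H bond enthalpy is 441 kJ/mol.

Bonds broken (reactants):
  C–C: 2 × 352 = 704
  C–H: 8 × 403 = 3224
  Σ(broken) = 3928 kJ
Bonds formed (products):
  C–C: 1 × 352 = 352
  C–H: 6 × 403 = 2418
  C=C: 1 × 636 = 636
  H–H: 1 × 441 = 441
  Σ(formed) = 3847 kJ
ΔH = Σ(broken) − Σ(formed) = 3928 − 3847 = +81 kJ

ΔH ≈ +81 kJ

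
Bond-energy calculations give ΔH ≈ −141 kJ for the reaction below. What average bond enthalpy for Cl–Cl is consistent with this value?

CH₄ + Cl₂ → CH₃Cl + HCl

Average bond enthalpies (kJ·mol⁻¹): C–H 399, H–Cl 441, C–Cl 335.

Let D be the Cl–Cl bond energy.
Σ(broken) = 4×399 + 1×D = 1596 + D
Σ(formed) = 1×335 + 3×399 + 1×441 = 1973
ΔH = Σ(broken) − Σ(formed) = (1596 + D) − (1973) = −377 + D
Setting this equal to −141 kJ gives D = 236 kJ/mol.

D(Cl–Cl) ≈ 236 kJ/mol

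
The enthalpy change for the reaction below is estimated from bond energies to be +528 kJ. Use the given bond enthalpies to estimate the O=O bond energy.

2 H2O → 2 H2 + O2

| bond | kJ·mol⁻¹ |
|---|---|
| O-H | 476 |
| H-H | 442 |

Let D be the O=O bond energy.
Σ(broken) = 4×476 = 1904
Σ(formed) = 2×442 + 1×D = 884 + D
ΔH = Σ(broken) − Σ(formed) = (1904) − (884 + D) = +1020 − D
Setting this equal to +528 kJ gives D = 492 kJ/mol.

D(O=O) ≈ 492 kJ/mol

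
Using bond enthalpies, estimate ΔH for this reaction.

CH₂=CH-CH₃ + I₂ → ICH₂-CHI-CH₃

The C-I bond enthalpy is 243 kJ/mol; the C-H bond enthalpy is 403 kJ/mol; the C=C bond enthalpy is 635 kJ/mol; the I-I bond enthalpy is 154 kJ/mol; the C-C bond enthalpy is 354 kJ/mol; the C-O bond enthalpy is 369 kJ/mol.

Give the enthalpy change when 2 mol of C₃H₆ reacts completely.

ΔH = −102 kJ

Bonds broken (reactants):
  C-C: 1 × 354 = 354
  C-H: 6 × 403 = 2418
  C=C: 1 × 635 = 635
  I-I: 1 × 154 = 154
  Σ(broken) = 3561 kJ
Bonds formed (products):
  C-C: 2 × 354 = 708
  C-H: 6 × 403 = 2418
  C-I: 2 × 243 = 486
  Σ(formed) = 3612 kJ
ΔH = Σ(broken) − Σ(formed) = 3561 − 3612 = −51 kJ
For 2× the reaction as written: 2 × (−51) = −102 kJ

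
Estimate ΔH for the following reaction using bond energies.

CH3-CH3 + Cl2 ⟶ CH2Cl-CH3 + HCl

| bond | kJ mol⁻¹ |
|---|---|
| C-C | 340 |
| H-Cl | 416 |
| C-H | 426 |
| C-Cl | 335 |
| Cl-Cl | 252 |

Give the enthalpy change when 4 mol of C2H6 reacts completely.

Bonds broken (reactants):
  C-C: 1 × 340 = 340
  C-H: 6 × 426 = 2556
  Cl-Cl: 1 × 252 = 252
  Σ(broken) = 3148 kJ
Bonds formed (products):
  C-C: 1 × 340 = 340
  C-Cl: 1 × 335 = 335
  C-H: 5 × 426 = 2130
  H-Cl: 1 × 416 = 416
  Σ(formed) = 3221 kJ
ΔH = Σ(broken) − Σ(formed) = 3148 − 3221 = −73 kJ
For 4× the reaction as written: 4 × (−73) = −292 kJ

ΔH = −292 kJ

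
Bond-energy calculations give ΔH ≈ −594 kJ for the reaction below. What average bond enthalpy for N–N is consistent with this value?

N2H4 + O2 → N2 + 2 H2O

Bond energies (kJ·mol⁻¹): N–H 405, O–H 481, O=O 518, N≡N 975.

D(N–N) ≈ 167 kJ/mol

Let D be the N–N bond energy.
Σ(broken) = 4×405 + 1×D + 1×518 = 2138 + D
Σ(formed) = 1×975 + 4×481 = 2899
ΔH = Σ(broken) − Σ(formed) = (2138 + D) − (2899) = −761 + D
Setting this equal to −594 kJ gives D = 167 kJ/mol.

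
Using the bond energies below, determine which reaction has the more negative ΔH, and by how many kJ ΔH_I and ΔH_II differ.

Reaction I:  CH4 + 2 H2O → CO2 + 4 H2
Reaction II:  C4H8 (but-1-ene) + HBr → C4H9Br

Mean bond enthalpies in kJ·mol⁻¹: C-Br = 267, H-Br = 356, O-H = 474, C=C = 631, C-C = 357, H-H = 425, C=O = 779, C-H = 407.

Reaction II, by 310 kJ

Reaction I:
  Bonds broken (reactants):
    C-H: 4 × 407 = 1628
    O-H: 4 × 474 = 1896
    Σ(broken) = 3524 kJ
  Bonds formed (products):
    C=O: 2 × 779 = 1558
    H-H: 4 × 425 = 1700
    Σ(formed) = 3258 kJ
  ΔH_I = 3524 − 3258 = +266 kJ
Reaction II:
  Bonds broken (reactants):
    C-C: 2 × 357 = 714
    C-H: 8 × 407 = 3256
    C=C: 1 × 631 = 631
    H-Br: 1 × 356 = 356
    Σ(broken) = 4957 kJ
  Bonds formed (products):
    C-Br: 1 × 267 = 267
    C-C: 3 × 357 = 1071
    C-H: 9 × 407 = 3663
    Σ(formed) = 5001 kJ
  ΔH_II = 4957 − 5001 = −44 kJ
ΔH_I − ΔH_II = +310 kJ, so reaction II has the more negative ΔH; |ΔH_I − ΔH_II| = 310 kJ.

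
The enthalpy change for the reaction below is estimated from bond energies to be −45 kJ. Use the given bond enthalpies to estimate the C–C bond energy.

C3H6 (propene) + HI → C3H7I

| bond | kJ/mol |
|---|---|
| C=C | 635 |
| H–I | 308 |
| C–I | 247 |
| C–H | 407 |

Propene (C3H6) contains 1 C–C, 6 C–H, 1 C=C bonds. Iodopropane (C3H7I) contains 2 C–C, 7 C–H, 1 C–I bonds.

D(C–C) ≈ 334 kJ/mol

Let D be the C–C bond energy.
Σ(broken) = 1×D + 6×407 + 1×635 + 1×308 = 3385 + D
Σ(formed) = 2×D + 7×407 + 1×247 = 3096 + 2D
ΔH = Σ(broken) − Σ(formed) = (3385 + D) − (3096 + 2D) = +289 − D
Setting this equal to −45 kJ gives D = 334 kJ/mol.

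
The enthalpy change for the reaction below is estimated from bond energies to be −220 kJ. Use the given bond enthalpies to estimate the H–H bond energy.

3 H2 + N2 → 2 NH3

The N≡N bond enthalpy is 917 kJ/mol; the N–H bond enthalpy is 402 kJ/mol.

D(H–H) ≈ 425 kJ/mol

Let D be the H–H bond energy.
Σ(broken) = 3×D + 1×917 = 917 + 3D
Σ(formed) = 6×402 = 2412
ΔH = Σ(broken) − Σ(formed) = (917 + 3D) − (2412) = −1495 + 3D
Setting this equal to −220 kJ gives 3D = 1275, so D = 425 kJ/mol.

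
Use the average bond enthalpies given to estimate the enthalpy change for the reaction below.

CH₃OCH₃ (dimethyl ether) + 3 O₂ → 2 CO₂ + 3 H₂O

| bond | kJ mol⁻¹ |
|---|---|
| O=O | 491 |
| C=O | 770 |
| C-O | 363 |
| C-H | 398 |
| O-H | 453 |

Bonds broken (reactants):
  C-H: 6 × 398 = 2388
  C-O: 2 × 363 = 726
  O=O: 3 × 491 = 1473
  Σ(broken) = 4587 kJ
Bonds formed (products):
  C=O: 4 × 770 = 3080
  O-H: 6 × 453 = 2718
  Σ(formed) = 5798 kJ
ΔH = Σ(broken) − Σ(formed) = 4587 − 5798 = −1211 kJ

ΔH ≈ −1211 kJ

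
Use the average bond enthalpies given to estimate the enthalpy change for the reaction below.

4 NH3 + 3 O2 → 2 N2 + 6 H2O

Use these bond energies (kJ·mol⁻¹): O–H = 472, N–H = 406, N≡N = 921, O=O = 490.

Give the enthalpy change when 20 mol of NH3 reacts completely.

Bonds broken (reactants):
  N–H: 12 × 406 = 4872
  O=O: 3 × 490 = 1470
  Σ(broken) = 6342 kJ
Bonds formed (products):
  N≡N: 2 × 921 = 1842
  O–H: 12 × 472 = 5664
  Σ(formed) = 7506 kJ
ΔH = Σ(broken) − Σ(formed) = 6342 − 7506 = −1164 kJ
For 5× the reaction as written: 5 × (−1164) = −5820 kJ

ΔH = −5820 kJ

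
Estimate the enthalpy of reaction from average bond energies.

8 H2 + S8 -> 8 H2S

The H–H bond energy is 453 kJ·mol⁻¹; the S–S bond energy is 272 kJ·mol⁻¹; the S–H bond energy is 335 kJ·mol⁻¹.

ΔH ≈ +440 kJ

Bonds broken (reactants):
  H–H: 8 × 453 = 3624
  S–S: 8 × 272 = 2176
  Σ(broken) = 5800 kJ
Bonds formed (products):
  S–H: 16 × 335 = 5360
  Σ(formed) = 5360 kJ
ΔH = Σ(broken) − Σ(formed) = 5800 − 5360 = +440 kJ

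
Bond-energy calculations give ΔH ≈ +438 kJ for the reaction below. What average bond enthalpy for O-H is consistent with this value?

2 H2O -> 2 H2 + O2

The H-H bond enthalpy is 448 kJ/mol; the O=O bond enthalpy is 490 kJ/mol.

D(O-H) ≈ 456 kJ/mol

Let D be the O-H bond energy.
Σ(broken) = 4×D = 4D
Σ(formed) = 2×448 + 1×490 = 1386
ΔH = Σ(broken) − Σ(formed) = (4D) − (1386) = −1386 + 4D
Setting this equal to +438 kJ gives 4D = 1824, so D = 456 kJ/mol.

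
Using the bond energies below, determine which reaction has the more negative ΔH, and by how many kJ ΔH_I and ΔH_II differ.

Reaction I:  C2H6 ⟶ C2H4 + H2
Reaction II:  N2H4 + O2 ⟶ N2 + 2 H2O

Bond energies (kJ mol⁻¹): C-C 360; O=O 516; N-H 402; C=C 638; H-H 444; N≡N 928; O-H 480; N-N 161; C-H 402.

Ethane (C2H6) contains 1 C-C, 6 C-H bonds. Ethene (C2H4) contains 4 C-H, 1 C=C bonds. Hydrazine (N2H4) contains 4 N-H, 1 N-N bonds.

Reaction II, by 645 kJ

Reaction I:
  Bonds broken (reactants):
    C-C: 1 × 360 = 360
    C-H: 6 × 402 = 2412
    Σ(broken) = 2772 kJ
  Bonds formed (products):
    C-H: 4 × 402 = 1608
    C=C: 1 × 638 = 638
    H-H: 1 × 444 = 444
    Σ(formed) = 2690 kJ
  ΔH_I = 2772 − 2690 = +82 kJ
Reaction II:
  Bonds broken (reactants):
    N-H: 4 × 402 = 1608
    N-N: 1 × 161 = 161
    O=O: 1 × 516 = 516
    Σ(broken) = 2285 kJ
  Bonds formed (products):
    N≡N: 1 × 928 = 928
    O-H: 4 × 480 = 1920
    Σ(formed) = 2848 kJ
  ΔH_II = 2285 − 2848 = −563 kJ
ΔH_I − ΔH_II = +645 kJ, so reaction II has the more negative ΔH; |ΔH_I − ΔH_II| = 645 kJ.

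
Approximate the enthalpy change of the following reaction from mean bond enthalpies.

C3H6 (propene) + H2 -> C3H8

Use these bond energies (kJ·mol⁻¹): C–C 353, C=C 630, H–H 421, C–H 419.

ΔH ≈ −140 kJ

Bonds broken (reactants):
  C–C: 1 × 353 = 353
  C–H: 6 × 419 = 2514
  C=C: 1 × 630 = 630
  H–H: 1 × 421 = 421
  Σ(broken) = 3918 kJ
Bonds formed (products):
  C–C: 2 × 353 = 706
  C–H: 8 × 419 = 3352
  Σ(formed) = 4058 kJ
ΔH = Σ(broken) − Σ(formed) = 3918 − 4058 = −140 kJ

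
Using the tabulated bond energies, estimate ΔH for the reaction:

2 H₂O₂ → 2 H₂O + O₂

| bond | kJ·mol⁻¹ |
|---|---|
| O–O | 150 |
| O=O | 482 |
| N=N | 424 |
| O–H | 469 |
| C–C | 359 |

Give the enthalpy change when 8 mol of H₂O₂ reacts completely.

ΔH = −728 kJ

Bonds broken (reactants):
  O–H: 4 × 469 = 1876
  O–O: 2 × 150 = 300
  Σ(broken) = 2176 kJ
Bonds formed (products):
  O–H: 4 × 469 = 1876
  O=O: 1 × 482 = 482
  Σ(formed) = 2358 kJ
ΔH = Σ(broken) − Σ(formed) = 2176 − 2358 = −182 kJ
For 4× the reaction as written: 4 × (−182) = −728 kJ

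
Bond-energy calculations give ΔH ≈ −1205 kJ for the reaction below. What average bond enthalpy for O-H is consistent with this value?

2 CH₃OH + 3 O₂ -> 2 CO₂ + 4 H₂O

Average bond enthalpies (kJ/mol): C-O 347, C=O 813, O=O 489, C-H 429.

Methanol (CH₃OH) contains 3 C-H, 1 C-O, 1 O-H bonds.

Let D be the O-H bond energy.
Σ(broken) = 6×429 + 2×347 + 2×D + 3×489 = 4735 + 2D
Σ(formed) = 4×813 + 8×D = 3252 + 8D
ΔH = Σ(broken) − Σ(formed) = (4735 + 2D) − (3252 + 8D) = +1483 − 6D
Setting this equal to −1205 kJ gives 6D = 2688, so D = 448 kJ/mol.

D(O-H) ≈ 448 kJ/mol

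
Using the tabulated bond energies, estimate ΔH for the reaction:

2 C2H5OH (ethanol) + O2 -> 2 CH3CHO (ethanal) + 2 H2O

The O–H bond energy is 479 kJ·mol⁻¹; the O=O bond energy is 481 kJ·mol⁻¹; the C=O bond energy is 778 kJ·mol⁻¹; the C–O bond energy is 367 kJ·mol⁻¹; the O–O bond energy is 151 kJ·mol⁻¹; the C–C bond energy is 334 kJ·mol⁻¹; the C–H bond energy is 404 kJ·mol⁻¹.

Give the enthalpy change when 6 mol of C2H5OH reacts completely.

Bonds broken (reactants):
  C–C: 2 × 334 = 668
  C–H: 10 × 404 = 4040
  C–O: 2 × 367 = 734
  O–H: 2 × 479 = 958
  O=O: 1 × 481 = 481
  Σ(broken) = 6881 kJ
Bonds formed (products):
  C–C: 2 × 334 = 668
  C–H: 8 × 404 = 3232
  C=O: 2 × 778 = 1556
  O–H: 4 × 479 = 1916
  Σ(formed) = 7372 kJ
ΔH = Σ(broken) − Σ(formed) = 6881 − 7372 = −491 kJ
For 3× the reaction as written: 3 × (−491) = −1473 kJ

ΔH = −1473 kJ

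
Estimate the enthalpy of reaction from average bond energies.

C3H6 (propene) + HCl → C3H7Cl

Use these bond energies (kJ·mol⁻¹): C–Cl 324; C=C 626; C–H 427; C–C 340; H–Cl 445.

ΔH ≈ −20 kJ

Bonds broken (reactants):
  C–C: 1 × 340 = 340
  C–H: 6 × 427 = 2562
  C=C: 1 × 626 = 626
  H–Cl: 1 × 445 = 445
  Σ(broken) = 3973 kJ
Bonds formed (products):
  C–C: 2 × 340 = 680
  C–Cl: 1 × 324 = 324
  C–H: 7 × 427 = 2989
  Σ(formed) = 3993 kJ
ΔH = Σ(broken) − Σ(formed) = 3973 − 3993 = −20 kJ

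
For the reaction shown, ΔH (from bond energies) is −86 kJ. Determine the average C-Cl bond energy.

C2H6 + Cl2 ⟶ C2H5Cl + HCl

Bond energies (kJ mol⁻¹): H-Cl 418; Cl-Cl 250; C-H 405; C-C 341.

Let D be the C-Cl bond energy.
Σ(broken) = 1×341 + 6×405 + 1×250 = 3021
Σ(formed) = 1×341 + 1×D + 5×405 + 1×418 = 2784 + D
ΔH = Σ(broken) − Σ(formed) = (3021) − (2784 + D) = +237 − D
Setting this equal to −86 kJ gives D = 323 kJ/mol.

D(C-Cl) ≈ 323 kJ/mol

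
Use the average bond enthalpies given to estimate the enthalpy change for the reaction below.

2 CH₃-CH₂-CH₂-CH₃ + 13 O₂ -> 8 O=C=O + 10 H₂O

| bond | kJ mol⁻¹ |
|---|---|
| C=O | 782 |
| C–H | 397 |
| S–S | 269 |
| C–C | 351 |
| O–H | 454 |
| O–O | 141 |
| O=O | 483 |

ΔH ≈ −5267 kJ

Bonds broken (reactants):
  C–C: 6 × 351 = 2106
  C–H: 20 × 397 = 7940
  O=O: 13 × 483 = 6279
  Σ(broken) = 16325 kJ
Bonds formed (products):
  C=O: 16 × 782 = 12512
  O–H: 20 × 454 = 9080
  Σ(formed) = 21592 kJ
ΔH = Σ(broken) − Σ(formed) = 16325 − 21592 = −5267 kJ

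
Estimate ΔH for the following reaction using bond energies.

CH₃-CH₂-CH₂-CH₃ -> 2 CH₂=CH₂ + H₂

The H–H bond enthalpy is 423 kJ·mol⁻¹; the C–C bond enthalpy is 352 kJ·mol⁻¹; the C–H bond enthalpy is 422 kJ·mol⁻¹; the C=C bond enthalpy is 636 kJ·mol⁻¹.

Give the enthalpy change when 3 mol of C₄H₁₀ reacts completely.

ΔH = +615 kJ

Bonds broken (reactants):
  C–C: 3 × 352 = 1056
  C–H: 10 × 422 = 4220
  Σ(broken) = 5276 kJ
Bonds formed (products):
  C–H: 8 × 422 = 3376
  C=C: 2 × 636 = 1272
  H–H: 1 × 423 = 423
  Σ(formed) = 5071 kJ
ΔH = Σ(broken) − Σ(formed) = 5276 − 5071 = +205 kJ
For 3× the reaction as written: 3 × (+205) = +615 kJ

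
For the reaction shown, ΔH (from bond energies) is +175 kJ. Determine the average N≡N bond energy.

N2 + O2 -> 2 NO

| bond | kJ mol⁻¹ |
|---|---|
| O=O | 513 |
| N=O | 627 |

Let D be the N≡N bond energy.
Σ(broken) = 1×D + 1×513 = 513 + D
Σ(formed) = 2×627 = 1254
ΔH = Σ(broken) − Σ(formed) = (513 + D) − (1254) = −741 + D
Setting this equal to +175 kJ gives D = 916 kJ/mol.

D(N≡N) ≈ 916 kJ/mol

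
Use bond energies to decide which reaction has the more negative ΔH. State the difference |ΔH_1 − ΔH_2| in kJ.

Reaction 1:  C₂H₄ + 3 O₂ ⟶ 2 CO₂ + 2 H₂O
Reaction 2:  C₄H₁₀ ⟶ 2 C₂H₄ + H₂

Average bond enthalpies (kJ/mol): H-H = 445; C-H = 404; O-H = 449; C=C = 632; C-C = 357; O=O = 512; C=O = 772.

Reaction 1:
  Bonds broken (reactants):
    C-H: 4 × 404 = 1616
    C=C: 1 × 632 = 632
    O=O: 3 × 512 = 1536
    Σ(broken) = 3784 kJ
  Bonds formed (products):
    C=O: 4 × 772 = 3088
    O-H: 4 × 449 = 1796
    Σ(formed) = 4884 kJ
  ΔH_1 = 3784 − 4884 = −1100 kJ
Reaction 2:
  Bonds broken (reactants):
    C-C: 3 × 357 = 1071
    C-H: 10 × 404 = 4040
    Σ(broken) = 5111 kJ
  Bonds formed (products):
    C-H: 8 × 404 = 3232
    C=C: 2 × 632 = 1264
    H-H: 1 × 445 = 445
    Σ(formed) = 4941 kJ
  ΔH_2 = 5111 − 4941 = +170 kJ
ΔH_1 − ΔH_2 = −1270 kJ, so reaction 1 has the more negative ΔH; |ΔH_1 − ΔH_2| = 1270 kJ.

Reaction 1, by 1270 kJ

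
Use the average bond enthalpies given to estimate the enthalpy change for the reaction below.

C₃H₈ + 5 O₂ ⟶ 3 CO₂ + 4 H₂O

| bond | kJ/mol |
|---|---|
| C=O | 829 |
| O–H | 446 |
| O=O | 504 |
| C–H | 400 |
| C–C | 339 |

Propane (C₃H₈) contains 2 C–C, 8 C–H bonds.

ΔH ≈ −2144 kJ

Bonds broken (reactants):
  C–C: 2 × 339 = 678
  C–H: 8 × 400 = 3200
  O=O: 5 × 504 = 2520
  Σ(broken) = 6398 kJ
Bonds formed (products):
  C=O: 6 × 829 = 4974
  O–H: 8 × 446 = 3568
  Σ(formed) = 8542 kJ
ΔH = Σ(broken) − Σ(formed) = 6398 − 8542 = −2144 kJ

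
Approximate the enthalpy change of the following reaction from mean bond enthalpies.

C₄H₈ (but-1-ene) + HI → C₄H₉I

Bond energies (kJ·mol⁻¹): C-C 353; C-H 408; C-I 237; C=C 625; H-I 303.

Bonds broken (reactants):
  C-C: 2 × 353 = 706
  C-H: 8 × 408 = 3264
  C=C: 1 × 625 = 625
  H-I: 1 × 303 = 303
  Σ(broken) = 4898 kJ
Bonds formed (products):
  C-C: 3 × 353 = 1059
  C-H: 9 × 408 = 3672
  C-I: 1 × 237 = 237
  Σ(formed) = 4968 kJ
ΔH = Σ(broken) − Σ(formed) = 4898 − 4968 = −70 kJ

ΔH ≈ −70 kJ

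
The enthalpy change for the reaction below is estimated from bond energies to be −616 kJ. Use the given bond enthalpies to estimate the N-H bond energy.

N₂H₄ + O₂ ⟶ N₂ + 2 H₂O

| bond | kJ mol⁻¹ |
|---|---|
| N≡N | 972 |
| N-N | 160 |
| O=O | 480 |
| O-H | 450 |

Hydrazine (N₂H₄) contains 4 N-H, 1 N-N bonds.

D(N-H) ≈ 379 kJ/mol

Let D be the N-H bond energy.
Σ(broken) = 4×D + 1×160 + 1×480 = 640 + 4D
Σ(formed) = 1×972 + 4×450 = 2772
ΔH = Σ(broken) − Σ(formed) = (640 + 4D) − (2772) = −2132 + 4D
Setting this equal to −616 kJ gives 4D = 1516, so D = 379 kJ/mol.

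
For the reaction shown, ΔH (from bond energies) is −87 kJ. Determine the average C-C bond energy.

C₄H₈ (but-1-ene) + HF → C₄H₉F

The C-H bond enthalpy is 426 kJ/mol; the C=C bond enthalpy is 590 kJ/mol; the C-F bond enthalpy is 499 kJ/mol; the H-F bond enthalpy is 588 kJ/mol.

Let D be the C-C bond energy.
Σ(broken) = 2×D + 8×426 + 1×590 + 1×588 = 4586 + 2D
Σ(formed) = 3×D + 1×499 + 9×426 = 4333 + 3D
ΔH = Σ(broken) − Σ(formed) = (4586 + 2D) − (4333 + 3D) = +253 − D
Setting this equal to −87 kJ gives D = 340 kJ/mol.

D(C-C) ≈ 340 kJ/mol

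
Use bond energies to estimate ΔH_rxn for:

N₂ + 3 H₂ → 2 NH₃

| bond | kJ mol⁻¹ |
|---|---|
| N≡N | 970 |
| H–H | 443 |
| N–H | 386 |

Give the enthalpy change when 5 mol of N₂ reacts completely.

ΔH = −85 kJ

Bonds broken (reactants):
  H–H: 3 × 443 = 1329
  N≡N: 1 × 970 = 970
  Σ(broken) = 2299 kJ
Bonds formed (products):
  N–H: 6 × 386 = 2316
  Σ(formed) = 2316 kJ
ΔH = Σ(broken) − Σ(formed) = 2299 − 2316 = −17 kJ
For 5× the reaction as written: 5 × (−17) = −85 kJ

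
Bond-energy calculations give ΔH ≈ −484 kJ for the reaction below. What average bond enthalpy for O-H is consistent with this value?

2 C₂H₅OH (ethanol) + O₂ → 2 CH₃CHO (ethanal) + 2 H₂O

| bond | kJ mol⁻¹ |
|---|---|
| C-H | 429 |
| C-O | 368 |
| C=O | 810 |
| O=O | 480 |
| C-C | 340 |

Let D be the O-H bond energy.
Σ(broken) = 2×340 + 10×429 + 2×368 + 2×D + 1×480 = 6186 + 2D
Σ(formed) = 2×340 + 8×429 + 2×810 + 4×D = 5732 + 4D
ΔH = Σ(broken) − Σ(formed) = (6186 + 2D) − (5732 + 4D) = +454 − 2D
Setting this equal to −484 kJ gives 2D = 938, so D = 469 kJ/mol.

D(O-H) ≈ 469 kJ/mol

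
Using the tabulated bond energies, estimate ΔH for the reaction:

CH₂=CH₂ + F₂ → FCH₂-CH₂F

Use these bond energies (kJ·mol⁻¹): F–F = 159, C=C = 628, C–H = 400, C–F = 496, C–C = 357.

Bonds broken (reactants):
  C–H: 4 × 400 = 1600
  C=C: 1 × 628 = 628
  F–F: 1 × 159 = 159
  Σ(broken) = 2387 kJ
Bonds formed (products):
  C–C: 1 × 357 = 357
  C–F: 2 × 496 = 992
  C–H: 4 × 400 = 1600
  Σ(formed) = 2949 kJ
ΔH = Σ(broken) − Σ(formed) = 2387 − 2949 = −562 kJ

ΔH ≈ −562 kJ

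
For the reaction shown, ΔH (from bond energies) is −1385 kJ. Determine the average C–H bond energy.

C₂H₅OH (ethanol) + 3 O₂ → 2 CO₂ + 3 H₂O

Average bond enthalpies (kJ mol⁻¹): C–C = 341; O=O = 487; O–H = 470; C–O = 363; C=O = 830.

Let D be the C–H bond energy.
Σ(broken) = 1×341 + 5×D + 1×363 + 1×470 + 3×487 = 2635 + 5D
Σ(formed) = 4×830 + 6×470 = 6140
ΔH = Σ(broken) − Σ(formed) = (2635 + 5D) − (6140) = −3505 + 5D
Setting this equal to −1385 kJ gives 5D = 2120, so D = 424 kJ/mol.

D(C–H) ≈ 424 kJ/mol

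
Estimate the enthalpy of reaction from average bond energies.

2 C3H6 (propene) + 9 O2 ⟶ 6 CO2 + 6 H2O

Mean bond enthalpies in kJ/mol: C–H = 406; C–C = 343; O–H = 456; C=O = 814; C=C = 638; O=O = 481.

ΔH ≈ −4077 kJ

Bonds broken (reactants):
  C–C: 2 × 343 = 686
  C–H: 12 × 406 = 4872
  C=C: 2 × 638 = 1276
  O=O: 9 × 481 = 4329
  Σ(broken) = 11163 kJ
Bonds formed (products):
  C=O: 12 × 814 = 9768
  O–H: 12 × 456 = 5472
  Σ(formed) = 15240 kJ
ΔH = Σ(broken) − Σ(formed) = 11163 − 15240 = −4077 kJ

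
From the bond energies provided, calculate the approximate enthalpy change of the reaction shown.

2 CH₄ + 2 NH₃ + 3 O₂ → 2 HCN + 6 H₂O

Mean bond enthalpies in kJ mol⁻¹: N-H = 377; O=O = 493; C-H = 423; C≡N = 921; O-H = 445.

ΔH ≈ −903 kJ

Bonds broken (reactants):
  C-H: 8 × 423 = 3384
  N-H: 6 × 377 = 2262
  O=O: 3 × 493 = 1479
  Σ(broken) = 7125 kJ
Bonds formed (products):
  C≡N: 2 × 921 = 1842
  C-H: 2 × 423 = 846
  O-H: 12 × 445 = 5340
  Σ(formed) = 8028 kJ
ΔH = Σ(broken) − Σ(formed) = 7125 − 8028 = −903 kJ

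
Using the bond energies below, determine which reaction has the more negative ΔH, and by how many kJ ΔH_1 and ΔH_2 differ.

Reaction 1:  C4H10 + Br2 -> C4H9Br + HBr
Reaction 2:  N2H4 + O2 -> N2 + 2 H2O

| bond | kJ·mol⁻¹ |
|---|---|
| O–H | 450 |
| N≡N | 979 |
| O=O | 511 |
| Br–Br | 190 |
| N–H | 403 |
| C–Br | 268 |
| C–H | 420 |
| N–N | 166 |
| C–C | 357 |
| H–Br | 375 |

Reaction 2, by 457 kJ

Reaction 1:
  Bonds broken (reactants):
    Br–Br: 1 × 190 = 190
    C–C: 3 × 357 = 1071
    C–H: 10 × 420 = 4200
    Σ(broken) = 5461 kJ
  Bonds formed (products):
    C–Br: 1 × 268 = 268
    C–C: 3 × 357 = 1071
    C–H: 9 × 420 = 3780
    H–Br: 1 × 375 = 375
    Σ(formed) = 5494 kJ
  ΔH_1 = 5461 − 5494 = −33 kJ
Reaction 2:
  Bonds broken (reactants):
    N–H: 4 × 403 = 1612
    N–N: 1 × 166 = 166
    O=O: 1 × 511 = 511
    Σ(broken) = 2289 kJ
  Bonds formed (products):
    N≡N: 1 × 979 = 979
    O–H: 4 × 450 = 1800
    Σ(formed) = 2779 kJ
  ΔH_2 = 2289 − 2779 = −490 kJ
ΔH_1 − ΔH_2 = +457 kJ, so reaction 2 has the more negative ΔH; |ΔH_1 − ΔH_2| = 457 kJ.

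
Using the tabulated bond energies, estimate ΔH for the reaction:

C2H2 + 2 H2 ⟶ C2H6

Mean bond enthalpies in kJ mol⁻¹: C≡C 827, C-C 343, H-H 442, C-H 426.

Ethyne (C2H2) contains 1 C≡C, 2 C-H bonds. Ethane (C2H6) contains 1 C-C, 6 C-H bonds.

ΔH ≈ −336 kJ

Bonds broken (reactants):
  C≡C: 1 × 827 = 827
  C-H: 2 × 426 = 852
  H-H: 2 × 442 = 884
  Σ(broken) = 2563 kJ
Bonds formed (products):
  C-C: 1 × 343 = 343
  C-H: 6 × 426 = 2556
  Σ(formed) = 2899 kJ
ΔH = Σ(broken) − Σ(formed) = 2563 − 2899 = −336 kJ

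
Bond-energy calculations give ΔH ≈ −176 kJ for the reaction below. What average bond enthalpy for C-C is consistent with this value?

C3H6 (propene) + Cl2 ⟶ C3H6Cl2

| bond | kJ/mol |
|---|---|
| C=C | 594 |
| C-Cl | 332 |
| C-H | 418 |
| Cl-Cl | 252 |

Let D be the C-C bond energy.
Σ(broken) = 1×D + 6×418 + 1×594 + 1×252 = 3354 + D
Σ(formed) = 2×D + 2×332 + 6×418 = 3172 + 2D
ΔH = Σ(broken) − Σ(formed) = (3354 + D) − (3172 + 2D) = +182 − D
Setting this equal to −176 kJ gives D = 358 kJ/mol.

D(C-C) ≈ 358 kJ/mol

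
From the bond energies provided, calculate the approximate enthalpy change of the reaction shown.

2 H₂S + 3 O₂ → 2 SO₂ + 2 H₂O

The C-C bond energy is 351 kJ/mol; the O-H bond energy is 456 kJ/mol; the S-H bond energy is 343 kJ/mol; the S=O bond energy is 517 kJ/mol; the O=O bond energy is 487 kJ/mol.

ΔH ≈ −1059 kJ

Bonds broken (reactants):
  O=O: 3 × 487 = 1461
  S-H: 4 × 343 = 1372
  Σ(broken) = 2833 kJ
Bonds formed (products):
  O-H: 4 × 456 = 1824
  S=O: 4 × 517 = 2068
  Σ(formed) = 3892 kJ
ΔH = Σ(broken) − Σ(formed) = 2833 − 3892 = −1059 kJ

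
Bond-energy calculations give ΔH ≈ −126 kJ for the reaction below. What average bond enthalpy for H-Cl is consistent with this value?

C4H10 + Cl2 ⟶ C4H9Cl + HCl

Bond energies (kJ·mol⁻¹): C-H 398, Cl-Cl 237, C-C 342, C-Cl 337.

Let D be the H-Cl bond energy.
Σ(broken) = 3×342 + 10×398 + 1×237 = 5243
Σ(formed) = 3×342 + 1×337 + 9×398 + 1×D = 4945 + D
ΔH = Σ(broken) − Σ(formed) = (5243) − (4945 + D) = +298 − D
Setting this equal to −126 kJ gives D = 424 kJ/mol.

D(H-Cl) ≈ 424 kJ/mol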